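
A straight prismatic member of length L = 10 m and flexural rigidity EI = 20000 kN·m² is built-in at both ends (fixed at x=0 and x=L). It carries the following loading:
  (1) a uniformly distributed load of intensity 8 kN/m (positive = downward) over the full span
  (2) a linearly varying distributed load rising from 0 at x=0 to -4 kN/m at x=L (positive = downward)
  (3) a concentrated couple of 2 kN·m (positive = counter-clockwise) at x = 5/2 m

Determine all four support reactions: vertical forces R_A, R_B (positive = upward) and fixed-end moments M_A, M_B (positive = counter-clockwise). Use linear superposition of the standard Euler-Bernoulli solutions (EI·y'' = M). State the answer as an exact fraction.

R_A = 1369/40 kN, M_A = 1271/24 kN·m, R_B = 1031/40 kN, M_B = -1105/24 kN·m

Load 1 — uniform load w=8 kN/m over full span:
  R_A = wL/2 = 8·10/2 = 40 kN
  M_A = wL²/12 = 8·10²/12 = 200/3 kN·m
  R_B = wL/2 = 8·10/2 = 40 kN
  M_B = -wL²/12 = -8·10²/12 = -200/3 kN·m
Load 2 — triangular load w₀=-4 kN/m (0→w₀ over full span):
  R_A = 3w₀L/20 = 3·(-4)·10/20 = -6 kN
  M_A = w₀L²/30 = (-4)·10²/30 = -40/3 kN·m
  R_B = 7w₀L/20 = 7·(-4)·10/20 = -14 kN
  M_B = -w₀L²/20 = -(-4)·10²/20 = 20 kN·m
Load 3 — applied couple M₀=2 kN·m at a=5/2 m (b=L-a=15/2):
  R_A = 6M₀ab/L³ = 6·2·(5/2)·(15/2)/10³ = 9/40 kN
  M_A = M₀b(2a-b)/L² = 2·(15/2)·(2·(5/2)-(15/2))/10² = -3/8 kN·m
  R_B = -6M₀ab/L³ = -6·2·(5/2)·(15/2)/10³ = -9/40 kN
  M_B = M₀a(2b-a)/L² = 2·(5/2)·(2·(15/2)-(5/2))/10² = 5/8 kN·m
Superposition: R_A = 1369/40 kN, M_A = 1271/24 kN·m, R_B = 1031/40 kN, M_B = -1105/24 kN·m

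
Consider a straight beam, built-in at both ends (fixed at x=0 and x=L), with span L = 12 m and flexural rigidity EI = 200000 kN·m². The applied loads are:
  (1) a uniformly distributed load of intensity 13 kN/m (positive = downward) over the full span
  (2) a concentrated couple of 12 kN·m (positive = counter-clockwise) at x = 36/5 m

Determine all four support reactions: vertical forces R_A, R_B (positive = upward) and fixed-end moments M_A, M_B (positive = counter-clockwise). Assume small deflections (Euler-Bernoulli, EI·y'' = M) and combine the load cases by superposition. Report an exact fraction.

Load 1 — uniform load w=13 kN/m over full span:
  R_A = wL/2 = 13·12/2 = 78 kN
  M_A = wL²/12 = 13·12²/12 = 156 kN·m
  R_B = wL/2 = 13·12/2 = 78 kN
  M_B = -wL²/12 = -13·12²/12 = -156 kN·m
Load 2 — applied couple M₀=12 kN·m at a=36/5 m (b=L-a=24/5):
  R_A = 6M₀ab/L³ = 6·12·(36/5)·(24/5)/12³ = 36/25 kN
  M_A = M₀b(2a-b)/L² = 12·(24/5)·(2·(36/5)-(24/5))/12² = 96/25 kN·m
  R_B = -6M₀ab/L³ = -6·12·(36/5)·(24/5)/12³ = -36/25 kN
  M_B = M₀a(2b-a)/L² = 12·(36/5)·(2·(24/5)-(36/5))/12² = 36/25 kN·m
Superposition: R_A = 1986/25 kN, M_A = 3996/25 kN·m, R_B = 1914/25 kN, M_B = -3864/25 kN·m

R_A = 1986/25 kN, M_A = 3996/25 kN·m, R_B = 1914/25 kN, M_B = -3864/25 kN·m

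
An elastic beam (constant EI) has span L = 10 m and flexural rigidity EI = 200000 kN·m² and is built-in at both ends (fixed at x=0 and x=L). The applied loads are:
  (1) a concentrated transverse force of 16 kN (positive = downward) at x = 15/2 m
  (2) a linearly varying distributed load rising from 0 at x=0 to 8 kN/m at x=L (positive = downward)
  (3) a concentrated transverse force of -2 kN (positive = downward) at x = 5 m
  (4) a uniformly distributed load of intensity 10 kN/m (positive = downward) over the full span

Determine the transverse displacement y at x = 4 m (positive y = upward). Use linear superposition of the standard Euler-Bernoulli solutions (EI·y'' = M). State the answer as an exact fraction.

y(4) = -1113/625000 m

Load 1 — point force P=16 kN at a=15/2 m (b=L-a=5/2):
  y_1 = -Pb²x²(3aL-(3a+b)x)/(6L³EI)  [x≤a] = -16·(5/2)²·4²·(3·(15/2)·10-(3·(15/2)+(5/2))·4)/(6·10³·200000) = -1/6000 m
Load 2 — triangular load w₀=8 kN/m (0→w₀ over full span):
  y_2 = -w₀x²(L-x)²(x+2L)/(120LEI) = -8·4²·(10-4)²·(4+2·10)/(120·10·200000) = -36/78125 m
Load 3 — point force P=-2 kN at a=5 m (b=L-a=5):
  y_3 = -Pb²x²(3aL-(3a+b)x)/(6L³EI)  [x≤a] = -(-2)·5²·4²·(3·5·10-(3·5+5)·4)/(6·10³·200000) = 7/150000 m
Load 4 — uniform load w=10 kN/m over full span:
  y_4 = -wx²(L-x)²/(24EI) = -10·4²·(10-4)²/(24·200000) = -3/2500 m
Superposition: y = Σ y_i = -1113/625000 m ≈ -0.001781 m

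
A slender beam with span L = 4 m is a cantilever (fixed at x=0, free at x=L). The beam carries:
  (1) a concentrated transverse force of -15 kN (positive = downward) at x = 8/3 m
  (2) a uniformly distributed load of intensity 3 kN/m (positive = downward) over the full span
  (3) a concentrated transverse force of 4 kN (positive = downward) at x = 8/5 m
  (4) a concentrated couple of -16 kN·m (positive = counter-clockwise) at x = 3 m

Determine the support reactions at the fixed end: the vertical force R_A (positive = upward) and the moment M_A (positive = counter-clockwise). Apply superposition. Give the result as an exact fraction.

Load 1 — point force P=-15 kN at a=8/3 m (b=L-a=4/3):
  R_A = P = (-15) = -15 kN
  M_A = Pa = (-15)·(8/3) = -40 kN·m
Load 2 — uniform load w=3 kN/m over full span:
  R_A = wL = 3·4 = 12 kN
  M_A = wL²/2 = 3·4²/2 = 24 kN·m
Load 3 — point force P=4 kN at a=8/5 m (b=L-a=12/5):
  R_A = P = 4 kN
  M_A = Pa = 4·(8/5) = 32/5 kN·m
Load 4 — applied couple M₀=-16 kN·m at a=3 m (b=L-a=1):
  R_A = 0 kN
  M_A = -M₀ = -(-16) = 16 kN·m
Superposition: R_A = 1 kN, M_A = 32/5 kN·m

R_A = 1 kN, M_A = 32/5 kN·m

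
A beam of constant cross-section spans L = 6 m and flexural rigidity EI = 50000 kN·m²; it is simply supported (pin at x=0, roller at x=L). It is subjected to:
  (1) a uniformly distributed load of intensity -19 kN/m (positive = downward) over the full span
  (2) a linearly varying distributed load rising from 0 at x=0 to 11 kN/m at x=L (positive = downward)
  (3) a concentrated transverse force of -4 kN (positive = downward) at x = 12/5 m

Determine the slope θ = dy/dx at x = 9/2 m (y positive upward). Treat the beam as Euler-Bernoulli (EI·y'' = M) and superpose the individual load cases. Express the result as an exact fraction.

θ(9/2) = -2879223/1600000000 rad

Load 1 — uniform load w=-19 kN/m over full span:
  θ_1 = -w(L³-6Lx²+4x³)/(24EI) = -(-19)·(6³-6·6·(9/2)²+4·(9/2)³)/(24·50000) = -1881/800000 rad
Load 2 — triangular load w₀=11 kN/m (0→w₀ over full span):
  θ_2 = -w₀(7L⁴-30L²x²+15x⁴)/(360LEI) = -11·(7·6⁴-30·6²·(9/2)²+15·(9/2)⁴)/(360·6·50000) = 43329/64000000 rad
Load 3 — point force P=-4 kN at a=12/5 m (b=L-a=18/5):
  θ_3 = -Pa(2L²-6Lx+3x²+a²)/(6LEI)  [x>a] = -(-4)·(12/5)·(2·6²-6·6·(9/2)+3·(9/2)²+(12/5)²)/(6·6·50000) = -783/6250000 rad
Superposition: θ = Σ θ_i = -2879223/1600000000 rad ≈ -0.001800 rad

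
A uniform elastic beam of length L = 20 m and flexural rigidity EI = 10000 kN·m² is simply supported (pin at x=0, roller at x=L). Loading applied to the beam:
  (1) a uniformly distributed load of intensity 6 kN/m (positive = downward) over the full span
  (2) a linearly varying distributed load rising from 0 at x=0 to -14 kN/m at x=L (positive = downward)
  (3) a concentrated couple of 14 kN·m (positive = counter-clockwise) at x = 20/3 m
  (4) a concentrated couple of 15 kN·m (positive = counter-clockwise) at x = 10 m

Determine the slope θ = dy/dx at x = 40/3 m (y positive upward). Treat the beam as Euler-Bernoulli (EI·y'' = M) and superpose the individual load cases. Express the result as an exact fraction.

θ(40/3) = -9427/972000 rad

Load 1 — uniform load w=6 kN/m over full span:
  θ_1 = -w(L³-6Lx²+4x³)/(24EI) = -6·(20³-6·20·(40/3)²+4·(40/3)³)/(24·10000) = 13/135 rad
Load 2 — triangular load w₀=-14 kN/m (0→w₀ over full span):
  θ_2 = -w₀(7L⁴-30L²x²+15x⁴)/(360LEI) = -(-14)·(7·20⁴-30·20²·(40/3)²+15·(40/3)⁴)/(360·20·10000) = -637/6075 rad
Load 3 — applied couple M₀=14 kN·m at a=20/3 m (b=L-a=40/3):
  θ_3 = (M₀x²/(2L)-M₀(x-a)+C₁)/EI  [x>a] with C₁=M₀(3b²-L²)/(6L)=140/9 = (14·(40/3)²/(2·20)-14·((40/3)-(20/3))+(140/9))/10000 = -7/4500 rad
Load 4 — applied couple M₀=15 kN·m at a=10 m (b=L-a=10):
  θ_4 = (M₀x²/(2L)-M₀(x-a)+C₁)/EI  [x>a] with C₁=M₀(3b²-L²)/(6L)=-25/2 = (15·(40/3)²/(2·20)-15·((40/3)-10)+(-25/2))/10000 = 1/2400 rad
Superposition: θ = Σ θ_i = -9427/972000 rad ≈ -0.009699 rad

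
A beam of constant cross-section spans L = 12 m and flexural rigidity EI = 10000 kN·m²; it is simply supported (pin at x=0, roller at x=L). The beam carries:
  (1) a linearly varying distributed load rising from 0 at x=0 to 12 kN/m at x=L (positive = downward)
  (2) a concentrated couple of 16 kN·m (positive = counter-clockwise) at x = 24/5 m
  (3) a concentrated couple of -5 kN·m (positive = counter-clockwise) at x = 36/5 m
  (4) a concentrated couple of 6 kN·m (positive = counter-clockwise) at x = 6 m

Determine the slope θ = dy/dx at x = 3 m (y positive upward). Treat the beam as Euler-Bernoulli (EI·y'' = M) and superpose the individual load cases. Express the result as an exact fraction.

Load 1 — triangular load w₀=12 kN/m (0→w₀ over full span):
  θ_1 = -w₀(7L⁴-30L²x²+15x⁴)/(360LEI) = -12·(7·12⁴-30·12²·3²+15·3⁴)/(360·12·10000) = -11943/400000 rad
Load 2 — applied couple M₀=16 kN·m at a=24/5 m (b=L-a=36/5):
  θ_2 = (M₀x²/(2L)+C₁)/EI  [x≤a] with C₁=M₀(3b²-L²)/(6L)=64/25 = (16·3²/(2·12)+(64/25))/10000 = 107/125000 rad
Load 3 — applied couple M₀=-5 kN·m at a=36/5 m (b=L-a=24/5):
  θ_3 = (M₀x²/(2L)+C₁)/EI  [x≤a] with C₁=M₀(3b²-L²)/(6L)=26/5 = ((-5)·3²/(2·12)+(26/5))/10000 = 133/400000 rad
Load 4 — applied couple M₀=6 kN·m at a=6 m (b=L-a=6):
  θ_4 = (M₀x²/(2L)+C₁)/EI  [x≤a] with C₁=M₀(3b²-L²)/(6L)=-3 = (6·3²/(2·12)+(-3))/10000 = -3/40000 rad
Superposition: θ = Σ θ_i = -3593/125000 rad ≈ -0.028744 rad

θ(3) = -3593/125000 rad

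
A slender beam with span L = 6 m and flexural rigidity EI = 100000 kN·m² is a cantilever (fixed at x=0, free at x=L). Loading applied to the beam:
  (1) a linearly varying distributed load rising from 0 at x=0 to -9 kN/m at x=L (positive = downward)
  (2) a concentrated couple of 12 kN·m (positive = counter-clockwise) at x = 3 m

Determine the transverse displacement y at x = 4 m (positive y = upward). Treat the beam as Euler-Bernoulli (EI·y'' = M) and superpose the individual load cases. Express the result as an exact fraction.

y(4) = 1697/250000 m

Load 1 — triangular load w₀=-9 kN/m (0→w₀ over full span):
  y_1 = (w₀Lx³/12-w₀L²x²/6-w₀x⁵/(120L))/EI = ((-9)·6·4³/12-(-9)·6²·4²/6-(-9)·4⁵/(120·6))/100000 = 92/15625 m
Load 2 — applied couple M₀=12 kN·m at a=3 m (b=L-a=3):
  y_2 = M₀a(2x-a)/(2EI)  [x>a] = 12·3·(2·4-3)/(2·100000) = 9/10000 m
Superposition: y = Σ y_i = 1697/250000 m ≈ 0.006788 m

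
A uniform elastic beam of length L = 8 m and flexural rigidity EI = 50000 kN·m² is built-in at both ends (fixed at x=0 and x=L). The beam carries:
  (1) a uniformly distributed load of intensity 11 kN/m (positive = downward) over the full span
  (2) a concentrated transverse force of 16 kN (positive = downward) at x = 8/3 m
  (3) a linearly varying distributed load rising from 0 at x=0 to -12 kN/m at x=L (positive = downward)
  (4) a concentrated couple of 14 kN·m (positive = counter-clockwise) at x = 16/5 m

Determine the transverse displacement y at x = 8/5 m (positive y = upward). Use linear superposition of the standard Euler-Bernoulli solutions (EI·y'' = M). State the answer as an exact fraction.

Load 1 — uniform load w=11 kN/m over full span:
  y_1 = -wx²(L-x)²/(24EI) = -11·(8/5)²·(8-(8/5))²/(24·50000) = -5632/5859375 m
Load 2 — point force P=16 kN at a=8/3 m (b=L-a=16/3):
  y_2 = -Pb²x²(3aL-(3a+b)x)/(6L³EI)  [x≤a] = -16·(16/3)²·(8/5)²·(3·(8/3)·8-(3·(8/3)+(16/3))·(8/5))/(6·8³·50000) = -2048/6328125 m
Load 3 — triangular load w₀=-12 kN/m (0→w₀ over full span):
  y_3 = -w₀x²(L-x)²(x+2L)/(120LEI) = -(-12)·(8/5)²·(8-(8/5))²·((8/5)+2·8)/(120·8·50000) = 22528/48828125 m
Load 4 — applied couple M₀=14 kN·m at a=16/5 m (b=L-a=24/5):
  y_4 = (R_Ax³/6 - M_Ax²/2)/EI  [x≤a] with R_A=63/25, M_A=42/25 = ((63/25)·(8/5)³/6 - (42/25)·(8/5)²/2)/50000 = -84/9765625 m
Superposition: y = Σ y_i = -3290852/3955078125 m ≈ -0.000832 m

y(8/5) = -3290852/3955078125 m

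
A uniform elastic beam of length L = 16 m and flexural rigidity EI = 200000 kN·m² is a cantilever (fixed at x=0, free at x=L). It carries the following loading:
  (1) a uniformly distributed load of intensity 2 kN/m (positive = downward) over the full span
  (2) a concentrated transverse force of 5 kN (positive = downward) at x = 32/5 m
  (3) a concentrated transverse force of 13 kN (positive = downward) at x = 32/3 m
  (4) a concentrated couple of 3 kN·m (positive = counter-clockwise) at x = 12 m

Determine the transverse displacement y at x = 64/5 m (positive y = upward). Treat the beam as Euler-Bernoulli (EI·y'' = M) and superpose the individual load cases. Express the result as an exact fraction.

y(64/5) = -124714171/1265625000 m

Load 1 — uniform load w=2 kN/m over full span:
  y_1 = -wx²(x²-4Lx+6L²)/(24EI) = -2·(64/5)²·((64/5)²-4·16·(64/5)+6·16²)/(24·200000) = -352256/5859375 m
Load 2 — point force P=5 kN at a=32/5 m (b=L-a=48/5):
  y_2 = -Pa²(3x-a)/(6EI)  [x>a] = -5·(32/5)²·(3·(64/5)-(32/5))/(6·200000) = -256/46875 m
Load 3 — point force P=13 kN at a=32/3 m (b=L-a=16/3):
  y_3 = -Pa²(3x-a)/(6EI)  [x>a] = -13·(32/3)²·(3·(64/5)-(32/3))/(6·200000) = -43264/1265625 m
Load 4 — applied couple M₀=3 kN·m at a=12 m (b=L-a=4):
  y_4 = M₀a(2x-a)/(2EI)  [x>a] = 3·12·(2·(64/5)-12)/(2·200000) = 153/125000 m
Superposition: y = Σ y_i = -124714171/1265625000 m ≈ -0.098540 m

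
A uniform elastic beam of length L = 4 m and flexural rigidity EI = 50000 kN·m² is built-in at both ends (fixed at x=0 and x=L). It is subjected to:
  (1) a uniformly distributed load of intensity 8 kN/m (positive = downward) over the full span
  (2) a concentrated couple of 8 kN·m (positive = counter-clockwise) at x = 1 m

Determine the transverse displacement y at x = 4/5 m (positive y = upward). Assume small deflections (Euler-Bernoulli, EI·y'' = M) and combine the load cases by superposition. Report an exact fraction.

Load 1 — uniform load w=8 kN/m over full span:
  y_1 = -wx²(L-x)²/(24EI) = -8·(4/5)²·(4-(4/5))²/(24·50000) = -256/5859375 m
Load 2 — applied couple M₀=8 kN·m at a=1 m (b=L-a=3):
  y_2 = (R_Ax³/6 - M_Ax²/2)/EI  [x≤a] with R_A=9/4, M_A=-3/2 = ((9/4)·(4/5)³/6 - (-3/2)·(4/5)²/2)/50000 = 21/1562500 m
Superposition: y = Σ y_i = -709/23437500 m ≈ -0.000030 m

y(4/5) = -709/23437500 m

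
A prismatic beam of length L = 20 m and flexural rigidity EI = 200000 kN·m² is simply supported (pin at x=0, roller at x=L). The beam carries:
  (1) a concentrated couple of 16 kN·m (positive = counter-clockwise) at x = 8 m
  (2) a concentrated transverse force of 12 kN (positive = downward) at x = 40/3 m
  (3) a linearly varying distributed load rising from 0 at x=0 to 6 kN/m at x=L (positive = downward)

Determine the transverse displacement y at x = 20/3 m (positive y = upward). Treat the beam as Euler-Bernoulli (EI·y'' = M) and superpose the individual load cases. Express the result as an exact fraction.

Load 1 — applied couple M₀=16 kN·m at a=8 m (b=L-a=12):
  y_1 = (M₀x³/(6L)+C₁x)/EI  [x≤a] with C₁=M₀(3b²-L²)/(6L)=64/15 = (16·(20/3)³/(6·20)+(64/15)·(20/3))/200000 = 86/253125 m
Load 2 — point force P=12 kN at a=40/3 m (b=L-a=20/3):
  y_2 = -Pbx(L²-b²-x²)/(6LEI)  [x≤a] = -12·(20/3)·(20/3)·(20²-(20/3)²-(20/3)²)/(6·20·200000) = -14/2025 m
Load 3 — triangular load w₀=6 kN/m (0→w₀ over full span):
  y_3 = -w₀x(7L⁴-10L²x²+3x⁴)/(360LEI) = -6·(20/3)·(7·20⁴-10·20²·(20/3)²+3·(20/3)⁴)/(360·20·200000) = -32/1215 m
Superposition: y = Σ y_i = -24992/759375 m ≈ -0.032911 m

y(20/3) = -24992/759375 m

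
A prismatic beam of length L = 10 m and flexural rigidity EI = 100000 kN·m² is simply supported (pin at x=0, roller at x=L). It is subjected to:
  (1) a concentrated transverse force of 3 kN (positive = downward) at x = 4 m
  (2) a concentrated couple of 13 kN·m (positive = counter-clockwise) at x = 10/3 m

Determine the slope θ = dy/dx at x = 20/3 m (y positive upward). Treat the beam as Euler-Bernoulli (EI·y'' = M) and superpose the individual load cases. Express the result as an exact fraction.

θ(20/3) = 131/4500000 rad

Load 1 — point force P=3 kN at a=4 m (b=L-a=6):
  θ_1 = -Pa(2L²-6Lx+3x²+a²)/(6LEI)  [x>a] = -3·4·(2·10²-6·10·(20/3)+3·(20/3)²+4²)/(6·10·100000) = 19/187500 rad
Load 2 — applied couple M₀=13 kN·m at a=10/3 m (b=L-a=20/3):
  θ_2 = (M₀x²/(2L)-M₀(x-a)+C₁)/EI  [x>a] with C₁=M₀(3b²-L²)/(6L)=65/9 = (13·(20/3)²/(2·10)-13·((20/3)-(10/3))+(65/9))/100000 = -13/180000 rad
Superposition: θ = Σ θ_i = 131/4500000 rad ≈ 0.000029 rad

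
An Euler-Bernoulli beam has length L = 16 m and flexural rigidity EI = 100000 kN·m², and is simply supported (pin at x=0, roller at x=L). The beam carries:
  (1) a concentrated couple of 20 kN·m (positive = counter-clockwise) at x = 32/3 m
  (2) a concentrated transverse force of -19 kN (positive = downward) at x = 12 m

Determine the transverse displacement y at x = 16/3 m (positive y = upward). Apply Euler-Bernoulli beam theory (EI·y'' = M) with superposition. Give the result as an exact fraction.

Load 1 — applied couple M₀=20 kN·m at a=32/3 m (b=L-a=16/3):
  y_1 = (M₀x³/(6L)+C₁x)/EI  [x≤a] with C₁=M₀(3b²-L²)/(6L)=-320/9 = (20·(16/3)³/(6·16)+(-320/9)·(16/3))/100000 = -16/10125 m
Load 2 — point force P=-19 kN at a=12 m (b=L-a=4):
  y_2 = -Pbx(L²-b²-x²)/(6LEI)  [x≤a] = -(-19)·4·(16/3)·(16²-4²-(16/3)²)/(6·16·100000) = 2261/253125 m
Superposition: y = Σ y_i = 1861/253125 m ≈ 0.007352 m

y(16/3) = 1861/253125 m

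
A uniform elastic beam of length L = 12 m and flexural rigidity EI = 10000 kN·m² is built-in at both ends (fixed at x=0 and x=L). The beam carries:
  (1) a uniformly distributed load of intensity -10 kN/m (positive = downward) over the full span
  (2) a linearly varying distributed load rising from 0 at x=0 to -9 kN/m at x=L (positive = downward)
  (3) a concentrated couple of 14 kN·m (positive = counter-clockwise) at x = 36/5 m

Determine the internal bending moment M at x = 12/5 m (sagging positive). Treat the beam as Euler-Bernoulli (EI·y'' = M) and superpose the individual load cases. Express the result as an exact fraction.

M(12/5) = 52/5 kN·m

Load 1 — uniform load w=-10 kN/m over full span:
  M_1 = wLx/2 - wL²/12 - wx²/2 = (-10)·12·(12/5)/2 - (-10)·12²/12 - (-10)·(12/5)²/2 = 24/5 kN·m
Load 2 — triangular load w₀=-9 kN/m (0→w₀ over full span):
  M_2 = 3w₀Lx/20 - w₀L²/30 - w₀x³/(6L) = 3·(-9)·12·(12/5)/20 - (-9)·12²/30 - (-9)·(12/5)³/(6·12) = 756/125 kN·m
Load 3 — applied couple M₀=14 kN·m at a=36/5 m (b=L-a=24/5):
  M_3 = R_Ax - M_A  [x≤a] with R_A=42/25, M_A=112/25 = (42/25)·(12/5) - (112/25) = -56/125 kN·m
Superposition: M = Σ M_i = 52/5 kN·m ≈ 10.400000 kN·m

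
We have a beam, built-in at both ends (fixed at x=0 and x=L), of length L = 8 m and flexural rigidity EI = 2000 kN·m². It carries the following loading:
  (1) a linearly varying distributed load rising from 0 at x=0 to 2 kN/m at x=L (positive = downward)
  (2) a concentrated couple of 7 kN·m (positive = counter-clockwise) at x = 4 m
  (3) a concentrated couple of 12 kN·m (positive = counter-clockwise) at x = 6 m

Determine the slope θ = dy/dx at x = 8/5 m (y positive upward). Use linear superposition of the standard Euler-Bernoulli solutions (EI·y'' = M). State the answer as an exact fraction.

Load 1 — triangular load w₀=2 kN/m (0→w₀ over full span):
  θ_1 = -w₀(2x(L-x)(L-2x)(x+2L)+x²(L-x)²)/(120LEI) = -2·(2·(8/5)·(8-(8/5))·(8-2·(8/5))·((8/5)+2·8)+(8/5)²·(8-(8/5))²)/(120·8·2000) = -448/234375 rad
Load 2 — applied couple M₀=7 kN·m at a=4 m (b=L-a=4):
  θ_2 = (R_Ax²/2 - M_Ax)/EI  [x≤a] with R_A=21/16, M_A=7/4 = ((21/16)·(8/5)²/2 - (7/4)·(8/5))/2000 = -7/12500 rad
Load 3 — applied couple M₀=12 kN·m at a=6 m (b=L-a=2):
  θ_3 = (R_Ax²/2 - M_Ax)/EI  [x≤a] with R_A=27/16, M_A=15/4 = ((27/16)·(8/5)²/2 - (15/4)·(8/5))/2000 = -6/3125 rad
Superposition: θ = Σ θ_i = -4117/937500 rad ≈ -0.004391 rad

θ(8/5) = -4117/937500 rad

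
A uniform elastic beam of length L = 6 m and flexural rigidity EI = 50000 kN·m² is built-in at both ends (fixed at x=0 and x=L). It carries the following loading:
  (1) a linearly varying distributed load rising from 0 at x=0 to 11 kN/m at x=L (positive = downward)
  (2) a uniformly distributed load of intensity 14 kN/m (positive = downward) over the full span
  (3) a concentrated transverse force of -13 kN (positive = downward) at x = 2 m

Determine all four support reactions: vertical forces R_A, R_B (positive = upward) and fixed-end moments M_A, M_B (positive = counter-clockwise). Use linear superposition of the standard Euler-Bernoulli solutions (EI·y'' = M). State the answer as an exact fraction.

Load 1 — triangular load w₀=11 kN/m (0→w₀ over full span):
  R_A = 3w₀L/20 = 3·11·6/20 = 99/10 kN
  M_A = w₀L²/30 = 11·6²/30 = 66/5 kN·m
  R_B = 7w₀L/20 = 7·11·6/20 = 231/10 kN
  M_B = -w₀L²/20 = -11·6²/20 = -99/5 kN·m
Load 2 — uniform load w=14 kN/m over full span:
  R_A = wL/2 = 14·6/2 = 42 kN
  M_A = wL²/12 = 14·6²/12 = 42 kN·m
  R_B = wL/2 = 14·6/2 = 42 kN
  M_B = -wL²/12 = -14·6²/12 = -42 kN·m
Load 3 — point force P=-13 kN at a=2 m (b=L-a=4):
  R_A = Pb²(3a+b)/L³ = (-13)·4²·(3·2+4)/6³ = -260/27 kN
  M_A = Pab²/L² = (-13)·2·4²/6² = -104/9 kN·m
  R_B = Pa²(a+3b)/L³ = (-13)·2²·(2+3·4)/6³ = -91/27 kN
  M_B = -Pa²b/L² = -(-13)·2²·4/6² = 52/9 kN·m
Superposition: R_A = 11413/270 kN, M_A = 1964/45 kN·m, R_B = 16667/270 kN, M_B = -2521/45 kN·m

R_A = 11413/270 kN, M_A = 1964/45 kN·m, R_B = 16667/270 kN, M_B = -2521/45 kN·m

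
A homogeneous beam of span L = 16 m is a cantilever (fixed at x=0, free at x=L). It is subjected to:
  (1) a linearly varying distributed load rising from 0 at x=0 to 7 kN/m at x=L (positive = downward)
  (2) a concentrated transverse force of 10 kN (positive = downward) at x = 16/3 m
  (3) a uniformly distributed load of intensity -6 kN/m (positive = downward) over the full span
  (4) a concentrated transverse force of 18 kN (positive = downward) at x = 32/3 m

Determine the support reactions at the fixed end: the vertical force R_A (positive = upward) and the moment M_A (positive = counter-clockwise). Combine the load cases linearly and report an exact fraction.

Load 1 — triangular load w₀=7 kN/m (0→w₀ over full span):
  R_A = w₀L/2 = 7·16/2 = 56 kN
  M_A = w₀L²/3 = 7·16²/3 = 1792/3 kN·m
Load 2 — point force P=10 kN at a=16/3 m (b=L-a=32/3):
  R_A = P = 10 kN
  M_A = Pa = 10·(16/3) = 160/3 kN·m
Load 3 — uniform load w=-6 kN/m over full span:
  R_A = wL = (-6)·16 = -96 kN
  M_A = wL²/2 = (-6)·16²/2 = -768 kN·m
Load 4 — point force P=18 kN at a=32/3 m (b=L-a=16/3):
  R_A = P = 18 kN
  M_A = Pa = 18·(32/3) = 192 kN·m
Superposition: R_A = -12 kN, M_A = 224/3 kN·m

R_A = -12 kN, M_A = 224/3 kN·m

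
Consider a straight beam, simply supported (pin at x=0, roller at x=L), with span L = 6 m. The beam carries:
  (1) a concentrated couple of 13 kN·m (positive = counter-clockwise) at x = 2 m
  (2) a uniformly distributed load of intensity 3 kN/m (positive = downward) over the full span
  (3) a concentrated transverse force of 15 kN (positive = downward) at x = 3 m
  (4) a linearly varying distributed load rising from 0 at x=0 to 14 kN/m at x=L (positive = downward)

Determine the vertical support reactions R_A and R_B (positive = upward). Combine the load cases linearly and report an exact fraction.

Load 1 — applied couple M₀=13 kN·m at a=2 m (b=L-a=4):
  R_A = M₀/L = 13/6 kN
  R_B = -M₀/L = -13/6 kN
Load 2 — uniform load w=3 kN/m over full span:
  R_A = wL/2 = 3·6/2 = 9 kN
  R_B = wL/2 = 3·6/2 = 9 kN
Load 3 — point force P=15 kN at a=3 m (b=L-a=3):
  R_A = Pb/L = 15·3/6 = 15/2 kN
  R_B = Pa/L = 15·3/6 = 15/2 kN
Load 4 — triangular load w₀=14 kN/m (0→w₀ over full span):
  R_A = w₀L/6 = 14·6/6 = 14 kN
  R_B = w₀L/3 = 14·6/3 = 28 kN
Superposition: R_A = 98/3 kN, R_B = 127/3 kN

R_A = 98/3 kN, R_B = 127/3 kN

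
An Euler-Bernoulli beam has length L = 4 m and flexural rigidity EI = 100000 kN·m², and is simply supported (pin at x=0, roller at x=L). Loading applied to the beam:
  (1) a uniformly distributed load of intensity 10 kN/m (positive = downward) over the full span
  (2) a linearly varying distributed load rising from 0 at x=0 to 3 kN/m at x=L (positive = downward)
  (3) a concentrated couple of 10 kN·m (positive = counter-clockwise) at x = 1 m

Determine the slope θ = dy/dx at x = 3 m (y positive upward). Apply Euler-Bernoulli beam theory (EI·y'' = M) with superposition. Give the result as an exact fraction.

θ(3) = 8113/48000000 rad

Load 1 — uniform load w=10 kN/m over full span:
  θ_1 = -w(L³-6Lx²+4x³)/(24EI) = -10·(4³-6·4·3²+4·3³)/(24·100000) = 11/60000 rad
Load 2 — triangular load w₀=3 kN/m (0→w₀ over full span):
  θ_2 = -w₀(7L⁴-30L²x²+15x⁴)/(360LEI) = -3·(7·4⁴-30·4²·3²+15·3⁴)/(360·4·100000) = 1313/48000000 rad
Load 3 — applied couple M₀=10 kN·m at a=1 m (b=L-a=3):
  θ_3 = (M₀x²/(2L)-M₀(x-a)+C₁)/EI  [x>a] with C₁=M₀(3b²-L²)/(6L)=55/12 = (10·3²/(2·4)-10·(3-1)+(55/12))/100000 = -1/24000 rad
Superposition: θ = Σ θ_i = 8113/48000000 rad ≈ 0.000169 rad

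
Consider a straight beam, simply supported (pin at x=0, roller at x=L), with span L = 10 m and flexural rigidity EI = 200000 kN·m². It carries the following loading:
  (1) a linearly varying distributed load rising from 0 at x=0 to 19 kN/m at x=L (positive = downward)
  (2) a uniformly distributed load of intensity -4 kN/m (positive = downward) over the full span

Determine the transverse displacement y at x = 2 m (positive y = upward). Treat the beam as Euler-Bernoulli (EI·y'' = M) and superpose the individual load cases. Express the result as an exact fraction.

Load 1 — triangular load w₀=19 kN/m (0→w₀ over full span):
  y_1 = -w₀x(7L⁴-10L²x²+3x⁴)/(360LEI) = -19·2·(7·10⁴-10·10²·2²+3·2⁴)/(360·10·200000) = -817/234375 m
Load 2 — uniform load w=-4 kN/m over full span:
  y_2 = -wx(L³-2Lx²+x³)/(24EI) = -(-4)·2·(10³-2·10·2²+2³)/(24·200000) = 29/18750 m
Superposition: y = Σ y_i = -303/156250 m ≈ -0.001939 m

y(2) = -303/156250 m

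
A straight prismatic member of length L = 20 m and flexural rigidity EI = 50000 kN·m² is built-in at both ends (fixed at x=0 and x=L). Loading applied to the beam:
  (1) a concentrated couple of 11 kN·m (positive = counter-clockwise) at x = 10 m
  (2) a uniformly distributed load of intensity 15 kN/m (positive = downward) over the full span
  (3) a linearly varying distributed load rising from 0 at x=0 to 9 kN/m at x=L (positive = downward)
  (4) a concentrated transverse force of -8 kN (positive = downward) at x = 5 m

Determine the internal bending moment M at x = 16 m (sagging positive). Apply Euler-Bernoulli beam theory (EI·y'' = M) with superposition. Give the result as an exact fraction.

M(16) = -53/4 kN·m

Load 1 — applied couple M₀=11 kN·m at a=10 m (b=L-a=10):
  M_1 = R_Ax - M_A - M₀  [x>a] with R_A=33/40, M_A=11/4 = (33/40)·16 - (11/4) - 11 = -11/20 kN·m
Load 2 — uniform load w=15 kN/m over full span:
  M_2 = wLx/2 - wL²/12 - wx²/2 = 15·20·16/2 - 15·20²/12 - 15·16²/2 = -20 kN·m
Load 3 — triangular load w₀=9 kN/m (0→w₀ over full span):
  M_3 = 3w₀Lx/20 - w₀L²/30 - w₀x³/(6L) = 3·9·20·16/20 - 9·20²/30 - 9·16³/(6·20) = 24/5 kN·m
Load 4 — point force P=-8 kN at a=5 m (b=L-a=15):
  M_4 = Pa²(a+3b)(L-x)/L³ - Pa²b/L²  [x>a] = (-8)·5²·(5+3·15)·(20-16)/20³ - (-8)·5²·15/20² = 5/2 kN·m
Superposition: M = Σ M_i = -53/4 kN·m ≈ -13.250000 kN·m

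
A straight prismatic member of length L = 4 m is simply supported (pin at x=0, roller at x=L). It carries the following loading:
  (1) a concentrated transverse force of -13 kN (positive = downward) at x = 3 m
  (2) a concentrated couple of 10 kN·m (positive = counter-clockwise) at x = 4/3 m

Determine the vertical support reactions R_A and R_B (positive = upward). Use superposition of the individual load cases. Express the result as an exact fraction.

R_A = -3/4 kN, R_B = -49/4 kN

Load 1 — point force P=-13 kN at a=3 m (b=L-a=1):
  R_A = Pb/L = (-13)·1/4 = -13/4 kN
  R_B = Pa/L = (-13)·3/4 = -39/4 kN
Load 2 — applied couple M₀=10 kN·m at a=4/3 m (b=L-a=8/3):
  R_A = M₀/L = 10/4 = 5/2 kN
  R_B = -M₀/L = -10/4 = -5/2 kN
Superposition: R_A = -3/4 kN, R_B = -49/4 kN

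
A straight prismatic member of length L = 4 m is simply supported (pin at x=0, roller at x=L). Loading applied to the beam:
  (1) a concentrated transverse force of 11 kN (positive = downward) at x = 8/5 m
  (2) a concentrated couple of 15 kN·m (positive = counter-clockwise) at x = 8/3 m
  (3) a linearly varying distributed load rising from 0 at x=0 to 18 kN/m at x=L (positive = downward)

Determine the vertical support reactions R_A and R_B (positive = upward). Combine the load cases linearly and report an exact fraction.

Load 1 — point force P=11 kN at a=8/5 m (b=L-a=12/5):
  R_A = Pb/L = 11·(12/5)/4 = 33/5 kN
  R_B = Pa/L = 11·(8/5)/4 = 22/5 kN
Load 2 — applied couple M₀=15 kN·m at a=8/3 m (b=L-a=4/3):
  R_A = M₀/L = 15/4 kN
  R_B = -M₀/L = -15/4 kN
Load 3 — triangular load w₀=18 kN/m (0→w₀ over full span):
  R_A = w₀L/6 = 18·4/6 = 12 kN
  R_B = w₀L/3 = 18·4/3 = 24 kN
Superposition: R_A = 447/20 kN, R_B = 493/20 kN

R_A = 447/20 kN, R_B = 493/20 kN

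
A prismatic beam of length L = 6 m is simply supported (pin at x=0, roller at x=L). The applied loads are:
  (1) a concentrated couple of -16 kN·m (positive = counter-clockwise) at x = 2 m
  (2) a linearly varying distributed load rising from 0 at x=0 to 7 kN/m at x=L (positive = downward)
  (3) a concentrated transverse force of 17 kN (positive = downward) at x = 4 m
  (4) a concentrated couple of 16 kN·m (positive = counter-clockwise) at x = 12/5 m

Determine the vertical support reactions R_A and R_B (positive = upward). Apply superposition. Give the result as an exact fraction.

Load 1 — applied couple M₀=-16 kN·m at a=2 m (b=L-a=4):
  R_A = M₀/L = (-16)/6 = -8/3 kN
  R_B = -M₀/L = -(-16)/6 = 8/3 kN
Load 2 — triangular load w₀=7 kN/m (0→w₀ over full span):
  R_A = w₀L/6 = 7·6/6 = 7 kN
  R_B = w₀L/3 = 7·6/3 = 14 kN
Load 3 — point force P=17 kN at a=4 m (b=L-a=2):
  R_A = Pb/L = 17·2/6 = 17/3 kN
  R_B = Pa/L = 17·4/6 = 34/3 kN
Load 4 — applied couple M₀=16 kN·m at a=12/5 m (b=L-a=18/5):
  R_A = M₀/L = 16/6 = 8/3 kN
  R_B = -M₀/L = -16/6 = -8/3 kN
Superposition: R_A = 38/3 kN, R_B = 76/3 kN

R_A = 38/3 kN, R_B = 76/3 kN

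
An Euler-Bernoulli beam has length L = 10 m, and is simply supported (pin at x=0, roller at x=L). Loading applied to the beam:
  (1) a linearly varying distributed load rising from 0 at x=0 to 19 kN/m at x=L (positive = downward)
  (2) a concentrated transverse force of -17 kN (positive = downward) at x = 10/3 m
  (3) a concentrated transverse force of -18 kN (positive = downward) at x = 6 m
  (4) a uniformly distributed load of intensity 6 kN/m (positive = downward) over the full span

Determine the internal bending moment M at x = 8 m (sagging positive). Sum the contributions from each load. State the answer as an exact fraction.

Load 1 — triangular load w₀=19 kN/m (0→w₀ over full span):
  M_1 = w₀Lx/6 - w₀x³/(6L) = 19·10·8/6 - 19·8³/(6·10) = 456/5 kN·m
Load 2 — point force P=-17 kN at a=10/3 m (b=L-a=20/3):
  M_2 = Pa(L-x)/L  [x>a] = (-17)·(10/3)·(10-8)/10 = -34/3 kN·m
Load 3 — point force P=-18 kN at a=6 m (b=L-a=4):
  M_3 = Pa(L-x)/L  [x>a] = (-18)·6·(10-8)/10 = -108/5 kN·m
Load 4 — uniform load w=6 kN/m over full span:
  M_4 = wx(L-x)/2 = 6·8·(10-8)/2 = 48 kN·m
Superposition: M = Σ M_i = 1594/15 kN·m ≈ 106.266667 kN·m

M(8) = 1594/15 kN·m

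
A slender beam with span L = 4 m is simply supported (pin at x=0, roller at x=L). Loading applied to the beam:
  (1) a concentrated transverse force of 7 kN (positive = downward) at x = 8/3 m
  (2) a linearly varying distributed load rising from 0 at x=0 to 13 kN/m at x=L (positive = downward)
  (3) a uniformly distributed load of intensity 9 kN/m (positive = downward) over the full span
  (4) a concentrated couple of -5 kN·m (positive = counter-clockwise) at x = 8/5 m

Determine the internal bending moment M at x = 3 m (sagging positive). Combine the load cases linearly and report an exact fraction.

Load 1 — point force P=7 kN at a=8/3 m (b=L-a=4/3):
  M_1 = Pa(L-x)/L  [x>a] = 7·(8/3)·(4-3)/4 = 14/3 kN·m
Load 2 — triangular load w₀=13 kN/m (0→w₀ over full span):
  M_2 = w₀Lx/6 - w₀x³/(6L) = 13·4·3/6 - 13·3³/(6·4) = 91/8 kN·m
Load 3 — uniform load w=9 kN/m over full span:
  M_3 = wx(L-x)/2 = 9·3·(4-3)/2 = 27/2 kN·m
Load 4 — applied couple M₀=-5 kN·m at a=8/5 m (b=L-a=12/5):
  M_4 = M₀x/L - M₀  [x>a] = (-5)·3/4 - (-5) = 5/4 kN·m
Superposition: M = Σ M_i = 739/24 kN·m ≈ 30.791667 kN·m

M(3) = 739/24 kN·m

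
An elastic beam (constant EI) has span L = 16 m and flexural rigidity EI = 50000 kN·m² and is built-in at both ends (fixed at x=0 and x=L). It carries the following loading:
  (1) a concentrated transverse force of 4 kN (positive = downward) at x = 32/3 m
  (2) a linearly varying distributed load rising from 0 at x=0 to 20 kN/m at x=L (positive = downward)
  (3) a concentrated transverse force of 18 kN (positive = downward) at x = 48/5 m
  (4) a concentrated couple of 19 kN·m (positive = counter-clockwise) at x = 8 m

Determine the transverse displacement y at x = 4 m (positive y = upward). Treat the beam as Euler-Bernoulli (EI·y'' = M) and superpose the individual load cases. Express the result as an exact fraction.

Load 1 — point force P=4 kN at a=32/3 m (b=L-a=16/3):
  y_1 = -Pb²x²(3aL-(3a+b)x)/(6L³EI)  [x≤a] = -4·(16/3)²·4²·(3·(32/3)·16-(3·(32/3)+(16/3))·4)/(6·16³·50000) = -136/253125 m
Load 2 — triangular load w₀=20 kN/m (0→w₀ over full span):
  y_2 = -w₀x²(L-x)²(x+2L)/(120LEI) = -20·4²·(16-4)²·(4+2·16)/(120·16·50000) = -54/3125 m
Load 3 — point force P=18 kN at a=48/5 m (b=L-a=32/5):
  y_3 = -Pb²x²(3aL-(3a+b)x)/(6L³EI)  [x≤a] = -18·(32/5)²·4²·(3·(48/5)·16-(3·(48/5)+(32/5))·4)/(6·16³·50000) = -48/15625 m
Load 4 — applied couple M₀=19 kN·m at a=8 m (b=L-a=8):
  y_4 = (R_Ax³/6 - M_Ax²/2)/EI  [x≤a] with R_A=57/32, M_A=19/4 = ((57/32)·4³/6 - (19/4)·4²/2)/50000 = -19/50000 m
Superposition: y = Σ y_i = -430703/20250000 m ≈ -0.021269 m

y(4) = -430703/20250000 m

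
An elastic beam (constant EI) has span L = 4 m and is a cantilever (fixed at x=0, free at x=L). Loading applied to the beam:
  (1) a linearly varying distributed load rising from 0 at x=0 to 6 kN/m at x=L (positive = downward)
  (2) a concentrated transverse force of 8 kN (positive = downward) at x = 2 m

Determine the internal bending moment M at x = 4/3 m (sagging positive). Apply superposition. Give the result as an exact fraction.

M(4/3) = -592/27 kN·m

Load 1 — triangular load w₀=6 kN/m (0→w₀ over full span):
  M_1 = w₀Lx/2 - w₀L²/3 - w₀x³/(6L) = 6·4·(4/3)/2 - 6·4²/3 - 6·(4/3)³/(6·4) = -448/27 kN·m
Load 2 — point force P=8 kN at a=2 m (b=L-a=2):
  M_2 = -P(a-x)  [x≤a] = -8·(2-(4/3)) = -16/3 kN·m
Superposition: M = Σ M_i = -592/27 kN·m ≈ -21.925926 kN·m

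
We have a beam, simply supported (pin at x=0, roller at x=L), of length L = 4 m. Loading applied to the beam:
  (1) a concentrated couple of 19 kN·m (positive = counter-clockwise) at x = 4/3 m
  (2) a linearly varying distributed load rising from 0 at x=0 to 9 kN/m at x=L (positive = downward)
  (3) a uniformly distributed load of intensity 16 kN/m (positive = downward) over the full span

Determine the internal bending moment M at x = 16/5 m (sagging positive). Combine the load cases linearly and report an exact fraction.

M(16/5) = 2949/125 kN·m

Load 1 — applied couple M₀=19 kN·m at a=4/3 m (b=L-a=8/3):
  M_1 = M₀x/L - M₀  [x>a] = 19·(16/5)/4 - 19 = -19/5 kN·m
Load 2 — triangular load w₀=9 kN/m (0→w₀ over full span):
  M_2 = w₀Lx/6 - w₀x³/(6L) = 9·4·(16/5)/6 - 9·(16/5)³/(6·4) = 864/125 kN·m
Load 3 — uniform load w=16 kN/m over full span:
  M_3 = wx(L-x)/2 = 16·(16/5)·(4-(16/5))/2 = 512/25 kN·m
Superposition: M = Σ M_i = 2949/125 kN·m ≈ 23.592000 kN·m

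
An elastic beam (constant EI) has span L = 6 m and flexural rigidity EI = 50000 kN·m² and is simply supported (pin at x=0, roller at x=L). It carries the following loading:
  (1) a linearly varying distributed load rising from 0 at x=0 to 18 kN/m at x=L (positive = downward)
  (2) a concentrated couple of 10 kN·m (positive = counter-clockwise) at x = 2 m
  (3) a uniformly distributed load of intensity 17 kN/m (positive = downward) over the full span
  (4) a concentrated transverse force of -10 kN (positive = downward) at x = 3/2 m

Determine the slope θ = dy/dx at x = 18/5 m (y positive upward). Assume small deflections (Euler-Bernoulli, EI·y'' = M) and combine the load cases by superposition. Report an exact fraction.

Load 1 — triangular load w₀=18 kN/m (0→w₀ over full span):
  θ_1 = -w₀(7L⁴-30L²x²+15x⁴)/(360LEI) = -18·(7·6⁴-30·6²·(18/5)²+15·(18/5)⁴)/(360·6·50000) = 783/1953125 rad
Load 2 — applied couple M₀=10 kN·m at a=2 m (b=L-a=4):
  θ_2 = (M₀x²/(2L)-M₀(x-a)+C₁)/EI  [x>a] with C₁=M₀(3b²-L²)/(6L)=10/3 = (10·(18/5)²/(2·6)-10·((18/5)-2)+(10/3))/50000 = -7/187500 rad
Load 3 — uniform load w=17 kN/m over full span:
  θ_3 = -w(L³-6Lx²+4x³)/(24EI) = -17·(6³-6·6·(18/5)²+4·(18/5)³)/(24·50000) = 5661/6250000 rad
Load 4 — point force P=-10 kN at a=3/2 m (b=L-a=9/2):
  θ_4 = -Pa(2L²-6Lx+3x²+a²)/(6LEI)  [x>a] = -(-10)·(3/2)·(2·6²-6·6·(18/5)+3·(18/5)²+(3/2)²)/(6·6·50000) = -549/4000000 rad
Superposition: θ = Σ θ_i = 1698109/1500000000 rad ≈ 0.001132 rad

θ(18/5) = 1698109/1500000000 rad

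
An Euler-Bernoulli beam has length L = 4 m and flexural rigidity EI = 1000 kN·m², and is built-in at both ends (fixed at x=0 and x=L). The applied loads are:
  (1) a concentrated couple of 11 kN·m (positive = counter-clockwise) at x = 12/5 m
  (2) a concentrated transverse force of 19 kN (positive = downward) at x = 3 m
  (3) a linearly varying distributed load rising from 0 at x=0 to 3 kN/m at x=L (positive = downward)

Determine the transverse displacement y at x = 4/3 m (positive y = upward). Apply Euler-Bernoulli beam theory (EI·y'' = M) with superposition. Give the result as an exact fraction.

Load 1 — applied couple M₀=11 kN·m at a=12/5 m (b=L-a=8/5):
  y_1 = (R_Ax³/6 - M_Ax²/2)/EI  [x≤a] with R_A=99/25, M_A=88/25 = ((99/25)·(4/3)³/6 - (88/25)·(4/3)²/2)/1000 = -44/28125 m
Load 2 — point force P=19 kN at a=3 m (b=L-a=1):
  y_2 = -Pb²x²(3aL-(3a+b)x)/(6L³EI)  [x≤a] = -19·1²·(4/3)²·(3·3·4-(3·3+1)·(4/3))/(6·4³·1000) = -323/162000 m
Load 3 — triangular load w₀=3 kN/m (0→w₀ over full span):
  y_3 = -w₀x²(L-x)²(x+2L)/(120LEI) = -3·(4/3)²·(4-(4/3))²·((4/3)+2·4)/(120·4·1000) = -112/151875 m
Superposition: y = Σ y_i = -52193/12150000 m ≈ -0.004296 m

y(4/3) = -52193/12150000 m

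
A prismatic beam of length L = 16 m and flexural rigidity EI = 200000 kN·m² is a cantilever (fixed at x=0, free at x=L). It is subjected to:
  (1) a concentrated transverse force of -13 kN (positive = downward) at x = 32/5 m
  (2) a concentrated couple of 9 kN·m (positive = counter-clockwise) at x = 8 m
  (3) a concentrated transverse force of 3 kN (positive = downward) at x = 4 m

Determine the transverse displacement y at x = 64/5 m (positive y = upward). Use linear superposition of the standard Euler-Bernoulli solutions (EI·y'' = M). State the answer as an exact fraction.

y(64/5) = 3748/234375 m

Load 1 — point force P=-13 kN at a=32/5 m (b=L-a=48/5):
  y_1 = -Pa²(3x-a)/(6EI)  [x>a] = -(-13)·(32/5)²·(3·(64/5)-(32/5))/(6·200000) = 3328/234375 m
Load 2 — applied couple M₀=9 kN·m at a=8 m (b=L-a=8):
  y_2 = M₀a(2x-a)/(2EI)  [x>a] = 9·8·(2·(64/5)-8)/(2·200000) = 99/31250 m
Load 3 — point force P=3 kN at a=4 m (b=L-a=12):
  y_3 = -Pa²(3x-a)/(6EI)  [x>a] = -3·4²·(3·(64/5)-4)/(6·200000) = -43/31250 m
Superposition: y = Σ y_i = 3748/234375 m ≈ 0.015991 m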